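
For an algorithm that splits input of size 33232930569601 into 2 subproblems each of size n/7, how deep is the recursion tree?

For divide and conquer with division factor 7:

Problem sizes at each level:
Level 0: 33232930569601
Level 1: 4747561509943
Level 2: 678223072849
Level 3: 96889010407
Level 4: 13841287201
Level 5: 1977326743
Level 6: 282475249
Level 7: 40353607
Level 8: 5764801
Level 9: 823543
Level 10: 117649
Level 11: 16807
Level 12: 2401
Level 13: 343
Level 14: 49
Level 15: 7
Level 16: 1

The root is level 0 and the size-1 base case is level 16 (the tree spans levels 0 through 16, i.e. 17 levels counting the root), so the depth is the number of divisions: log_7(33232930569601) = 16

The recursion tree depth is log_7(33232930569601) = 16. At each level, the problem size is divided by 7, so it takes 16 divisions to reduce to a base case of size 1. The algorithm makes 2 recursive calls at each level.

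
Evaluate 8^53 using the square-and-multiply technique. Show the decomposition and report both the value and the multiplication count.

Computing 8^53 by squaring (build up from 8^1; each line after the first costs one multiplication):

8^1 = 8
8^2 = (8^1)^2 = 8^2 = 64
8^3 = 8 * 8^2 = 8 * 64 = 512
8^6 = (8^3)^2 = 512^2 = 262144
8^12 = (8^6)^2 = 262144^2 = 68719476736
8^13 = 8 * 8^12 = 8 * 68719476736 = 549755813888
8^26 = (8^13)^2 = 549755813888^2 = 302231454903657293676544
8^52 = (8^26)^2 = 302231454903657293676544^2 = 91343852333181432387730302044767688728495783936
8^53 = 8 * 8^52 = 8 * 91343852333181432387730302044767688728495783936 = 730750818665451459101842416358141509827966271488

Result: 730750818665451459101842416358141509827966271488
Multiplications needed: 8 (8 lines after 8^1)

8^53 = 730750818665451459101842416358141509827966271488. Using exponentiation by squaring, this requires 8 multiplications. The key idea: if the exponent is even, square the half-power; if odd, multiply by the base once.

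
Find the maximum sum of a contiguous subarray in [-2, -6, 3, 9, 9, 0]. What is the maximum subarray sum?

Using Kadane's algorithm on [-2, -6, 3, 9, 9, 0]:

Scanning through the array:
Position 1 (value -6): max_ending_here = -6, max_so_far = -2
Position 2 (value 3): max_ending_here = 3, max_so_far = 3
Position 3 (value 9): max_ending_here = 12, max_so_far = 12
Position 4 (value 9): max_ending_here = 21, max_so_far = 21
Position 5 (value 0): max_ending_here = 21, max_so_far = 21

Maximum subarray: [3, 9, 9]
Maximum sum: 21

The maximum subarray is [3, 9, 9] with sum 21. This subarray runs from index 2 to index 4.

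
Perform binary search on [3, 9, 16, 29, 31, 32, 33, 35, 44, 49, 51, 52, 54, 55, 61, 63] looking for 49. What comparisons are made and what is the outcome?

Binary search for 49 in [3, 9, 16, 29, 31, 32, 33, 35, 44, 49, 51, 52, 54, 55, 61, 63]:

lo=0, hi=15, mid=7, arr[mid]=35 -> 35 < 49, search right half
lo=8, hi=15, mid=11, arr[mid]=52 -> 52 > 49, search left half
lo=8, hi=10, mid=9, arr[mid]=49 -> Found target at index 9!

Binary search finds 49 at index 9 after 3 comparisons. The search repeatedly halves the search space by comparing with the middle element.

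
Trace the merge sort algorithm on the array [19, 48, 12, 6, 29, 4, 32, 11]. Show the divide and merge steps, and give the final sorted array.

Merge sort trace:

Split: [19, 48, 12, 6, 29, 4, 32, 11] -> [19, 48, 12, 6] and [29, 4, 32, 11]
  Split: [19, 48, 12, 6] -> [19, 48] and [12, 6]
    Split: [19, 48] -> [19] and [48]
    Merge: [19] + [48] -> [19, 48]
    Split: [12, 6] -> [12] and [6]
    Merge: [12] + [6] -> [6, 12]
  Merge: [19, 48] + [6, 12] -> [6, 12, 19, 48]
  Split: [29, 4, 32, 11] -> [29, 4] and [32, 11]
    Split: [29, 4] -> [29] and [4]
    Merge: [29] + [4] -> [4, 29]
    Split: [32, 11] -> [32] and [11]
    Merge: [32] + [11] -> [11, 32]
  Merge: [4, 29] + [11, 32] -> [4, 11, 29, 32]
Merge: [6, 12, 19, 48] + [4, 11, 29, 32] -> [4, 6, 11, 12, 19, 29, 32, 48]

Final sorted array: [4, 6, 11, 12, 19, 29, 32, 48]

The merge sort proceeds by recursively splitting the array and merging sorted halves.
After all merges, the sorted array is [4, 6, 11, 12, 19, 29, 32, 48].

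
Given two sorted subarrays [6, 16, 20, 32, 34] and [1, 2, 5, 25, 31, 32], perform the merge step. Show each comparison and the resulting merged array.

Merging process:

Compare 6 vs 1: take 1 from right. Merged: [1]
Compare 6 vs 2: take 2 from right. Merged: [1, 2]
Compare 6 vs 5: take 5 from right. Merged: [1, 2, 5]
Compare 6 vs 25: take 6 from left. Merged: [1, 2, 5, 6]
Compare 16 vs 25: take 16 from left. Merged: [1, 2, 5, 6, 16]
Compare 20 vs 25: take 20 from left. Merged: [1, 2, 5, 6, 16, 20]
Compare 32 vs 25: take 25 from right. Merged: [1, 2, 5, 6, 16, 20, 25]
Compare 32 vs 31: take 31 from right. Merged: [1, 2, 5, 6, 16, 20, 25, 31]
Compare 32 vs 32: take 32 from left. Merged: [1, 2, 5, 6, 16, 20, 25, 31, 32]
Compare 34 vs 32: take 32 from right. Merged: [1, 2, 5, 6, 16, 20, 25, 31, 32, 32]
Append remaining from left: [34]. Merged: [1, 2, 5, 6, 16, 20, 25, 31, 32, 32, 34]

Final merged array: [1, 2, 5, 6, 16, 20, 25, 31, 32, 32, 34]
Total comparisons: 10

The merged array is [1, 2, 5, 6, 16, 20, 25, 31, 32, 32, 34], requiring 10 comparisons. The merge step runs in O(n) time where n is the total number of elements.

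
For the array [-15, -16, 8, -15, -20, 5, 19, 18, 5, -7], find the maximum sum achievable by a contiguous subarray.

Using Kadane's algorithm on [-15, -16, 8, -15, -20, 5, 19, 18, 5, -7]:

Scanning through the array:
Position 1 (value -16): max_ending_here = -16, max_so_far = -15
Position 2 (value 8): max_ending_here = 8, max_so_far = 8
Position 3 (value -15): max_ending_here = -7, max_so_far = 8
Position 4 (value -20): max_ending_here = -20, max_so_far = 8
Position 5 (value 5): max_ending_here = 5, max_so_far = 8
Position 6 (value 19): max_ending_here = 24, max_so_far = 24
Position 7 (value 18): max_ending_here = 42, max_so_far = 42
Position 8 (value 5): max_ending_here = 47, max_so_far = 47
Position 9 (value -7): max_ending_here = 40, max_so_far = 47

Maximum subarray: [5, 19, 18, 5]
Maximum sum: 47

The maximum subarray is [5, 19, 18, 5] with sum 47. This subarray runs from index 5 to index 8.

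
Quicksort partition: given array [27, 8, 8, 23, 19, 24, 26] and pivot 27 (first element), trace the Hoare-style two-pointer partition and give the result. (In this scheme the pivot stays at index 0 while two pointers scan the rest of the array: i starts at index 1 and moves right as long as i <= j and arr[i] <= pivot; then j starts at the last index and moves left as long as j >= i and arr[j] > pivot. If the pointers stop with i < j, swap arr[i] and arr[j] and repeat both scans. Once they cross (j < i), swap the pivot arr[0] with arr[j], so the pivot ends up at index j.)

Hoare-style two-pointer partition with pivot = 27:

Initial array: [27, 8, 8, 23, 19, 24, 26]

Pointers start at i = 1, j = 6.
i ends at 7, j ends at 6: the pointers have crossed (j < i), so scanning stops.

Swap pivot arr[0] with arr[6] to place pivot at position 6: [26, 8, 8, 23, 19, 24, 27]
Pivot position: 6

After partitioning with pivot 27, the array becomes [26, 8, 8, 23, 19, 24, 27]. The pivot is placed at index 6. All elements to the left of the pivot are <= 27, and all elements to the right are > 27.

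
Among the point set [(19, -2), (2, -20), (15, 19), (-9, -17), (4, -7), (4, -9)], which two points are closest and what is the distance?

Computing all pairwise distances among 6 points:

d((19, -2), (2, -20)) = 24.7588
d((19, -2), (15, 19)) = 21.3776
d((19, -2), (-9, -17)) = 31.7648
d((19, -2), (4, -7)) = 15.8114
d((19, -2), (4, -9)) = 16.5529
d((2, -20), (15, 19)) = 41.1096
d((2, -20), (-9, -17)) = 11.4018
d((2, -20), (4, -7)) = 13.1529
d((2, -20), (4, -9)) = 11.1803
d((15, 19), (-9, -17)) = 43.2666
d((15, 19), (4, -7)) = 28.2312
d((15, 19), (4, -9)) = 30.0832
d((-9, -17), (4, -7)) = 16.4012
d((-9, -17), (4, -9)) = 15.2643
d((4, -7), (4, -9)) = 2.0 <-- minimum

Closest pair: (4, -7) and (4, -9) with distance 2.0

The closest pair is (4, -7) and (4, -9) with Euclidean distance 2.0. For 6 points, brute-force pairwise comparison is shown above. For large n, the divide-and-conquer algorithm (sort by x, recurse on halves, check the dividing strip) achieves O(n log n).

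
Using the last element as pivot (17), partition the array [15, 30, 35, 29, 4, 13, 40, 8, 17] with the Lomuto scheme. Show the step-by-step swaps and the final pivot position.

Lomuto partition with pivot = 17:

Initial array: [15, 30, 35, 29, 4, 13, 40, 8, 17]

arr[0]=15 <= 17: swap with position 0, array becomes [15, 30, 35, 29, 4, 13, 40, 8, 17]
arr[1]=30 > 17: no swap
arr[2]=35 > 17: no swap
arr[3]=29 > 17: no swap
arr[4]=4 <= 17: swap with position 1, array becomes [15, 4, 35, 29, 30, 13, 40, 8, 17]
arr[5]=13 <= 17: swap with position 2, array becomes [15, 4, 13, 29, 30, 35, 40, 8, 17]
arr[6]=40 > 17: no swap
arr[7]=8 <= 17: swap with position 3, array becomes [15, 4, 13, 8, 30, 35, 40, 29, 17]

Place pivot at position 4: [15, 4, 13, 8, 17, 35, 40, 29, 30]
Pivot position: 4

After partitioning with pivot 17, the array becomes [15, 4, 13, 8, 17, 35, 40, 29, 30]. The pivot is placed at index 4. All elements to the left of the pivot are <= 17, and all elements to the right are > 17.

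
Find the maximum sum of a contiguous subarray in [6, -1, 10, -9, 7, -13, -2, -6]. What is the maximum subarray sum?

Using Kadane's algorithm on [6, -1, 10, -9, 7, -13, -2, -6]:

Scanning through the array:
Position 1 (value -1): max_ending_here = 5, max_so_far = 6
Position 2 (value 10): max_ending_here = 15, max_so_far = 15
Position 3 (value -9): max_ending_here = 6, max_so_far = 15
Position 4 (value 7): max_ending_here = 13, max_so_far = 15
Position 5 (value -13): max_ending_here = 0, max_so_far = 15
Position 6 (value -2): max_ending_here = -2, max_so_far = 15
Position 7 (value -6): max_ending_here = -6, max_so_far = 15

Maximum subarray: [6, -1, 10]
Maximum sum: 15

The maximum subarray is [6, -1, 10] with sum 15. This subarray runs from index 0 to index 2.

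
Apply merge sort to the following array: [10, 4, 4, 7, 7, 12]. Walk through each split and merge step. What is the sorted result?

Merge sort trace:

Split: [10, 4, 4, 7, 7, 12] -> [10, 4, 4] and [7, 7, 12]
  Split: [10, 4, 4] -> [10] and [4, 4]
    Split: [4, 4] -> [4] and [4]
    Merge: [4] + [4] -> [4, 4]
  Merge: [10] + [4, 4] -> [4, 4, 10]
  Split: [7, 7, 12] -> [7] and [7, 12]
    Split: [7, 12] -> [7] and [12]
    Merge: [7] + [12] -> [7, 12]
  Merge: [7] + [7, 12] -> [7, 7, 12]
Merge: [4, 4, 10] + [7, 7, 12] -> [4, 4, 7, 7, 10, 12]

Final sorted array: [4, 4, 7, 7, 10, 12]

The merge sort proceeds by recursively splitting the array and merging sorted halves.
After all merges, the sorted array is [4, 4, 7, 7, 10, 12].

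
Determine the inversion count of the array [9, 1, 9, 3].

Finding inversions in [9, 1, 9, 3]:

(0, 1): arr[0]=9 > arr[1]=1
(0, 3): arr[0]=9 > arr[3]=3
(2, 3): arr[2]=9 > arr[3]=3

Total inversions: 3

The array has 3 inversion(s): (0,1), (0,3), (2,3). Each pair (i,j) satisfies i < j and arr[i] > arr[j].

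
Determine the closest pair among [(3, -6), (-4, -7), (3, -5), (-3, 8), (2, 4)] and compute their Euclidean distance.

Computing all pairwise distances among 5 points:

d((3, -6), (-4, -7)) = 7.0711
d((3, -6), (3, -5)) = 1.0 <-- minimum
d((3, -6), (-3, 8)) = 15.2315
d((3, -6), (2, 4)) = 10.0499
d((-4, -7), (3, -5)) = 7.2801
d((-4, -7), (-3, 8)) = 15.0333
d((-4, -7), (2, 4)) = 12.53
d((3, -5), (-3, 8)) = 14.3178
d((3, -5), (2, 4)) = 9.0554
d((-3, 8), (2, 4)) = 6.4031

Closest pair: (3, -6) and (3, -5) with distance 1.0

The closest pair is (3, -6) and (3, -5) with Euclidean distance 1.0. For 5 points, brute-force pairwise comparison is shown above. For large n, the divide-and-conquer algorithm (sort by x, recurse on halves, check the dividing strip) achieves O(n log n).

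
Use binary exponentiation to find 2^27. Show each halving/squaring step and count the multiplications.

Computing 2^27 by squaring (build up from 2^1; each line after the first costs one multiplication):

2^1 = 2
2^2 = (2^1)^2 = 2^2 = 4
2^3 = 2 * 2^2 = 2 * 4 = 8
2^6 = (2^3)^2 = 8^2 = 64
2^12 = (2^6)^2 = 64^2 = 4096
2^13 = 2 * 2^12 = 2 * 4096 = 8192
2^26 = (2^13)^2 = 8192^2 = 67108864
2^27 = 2 * 2^26 = 2 * 67108864 = 134217728

Result: 134217728
Multiplications needed: 7 (7 lines after 2^1)

2^27 = 134217728. Using exponentiation by squaring, this requires 7 multiplications. The key idea: if the exponent is even, square the half-power; if odd, multiply by the base once.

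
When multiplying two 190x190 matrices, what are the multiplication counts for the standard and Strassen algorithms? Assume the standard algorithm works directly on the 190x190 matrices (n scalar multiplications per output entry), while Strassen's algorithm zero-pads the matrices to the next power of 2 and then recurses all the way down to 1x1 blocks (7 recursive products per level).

Matrix multiplication for 190x190 matrices:

Strassen's algorithm requires power-of-2 dimensions. Pad 190x190 to 256x256 (next power of 2).

Standard algorithm: 190^3 = 6859000 multiplications
Strassen's algorithm: 7^(log2(256)) = 7^8 = 5764801 multiplications
Savings: 6859000 - 5764801 = 1094199 multiplications

Standard: 6859000 multiplications (190^3). Strassen: 5764801 multiplications (7^8, after padding to 256x256). Strassen reduces 8 recursive multiplications to 7 at each level.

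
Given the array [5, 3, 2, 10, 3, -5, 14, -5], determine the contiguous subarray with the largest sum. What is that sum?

Using Kadane's algorithm on [5, 3, 2, 10, 3, -5, 14, -5]:

Scanning through the array:
Position 1 (value 3): max_ending_here = 8, max_so_far = 8
Position 2 (value 2): max_ending_here = 10, max_so_far = 10
Position 3 (value 10): max_ending_here = 20, max_so_far = 20
Position 4 (value 3): max_ending_here = 23, max_so_far = 23
Position 5 (value -5): max_ending_here = 18, max_so_far = 23
Position 6 (value 14): max_ending_here = 32, max_so_far = 32
Position 7 (value -5): max_ending_here = 27, max_so_far = 32

Maximum subarray: [5, 3, 2, 10, 3, -5, 14]
Maximum sum: 32

The maximum subarray is [5, 3, 2, 10, 3, -5, 14] with sum 32. This subarray runs from index 0 to index 6.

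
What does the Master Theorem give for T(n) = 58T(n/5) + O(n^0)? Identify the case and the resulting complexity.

Master Theorem for T(n) = 58T(n/5) + O(n^0):

a = 58, b = 5, c = 0
log_b(a) = log_5(58) = 2.5229

Case 1: c = 0 < log_5(58) = 2.5229
T(n) = O(n^(log_5 58))

For T(n) = 58T(n/5) + O(n^0): log_5(58) = 2.5229. This is Case 1 of the Master Theorem (c < log_b(a), work dominated by leaves), giving O(n^(log_5 58)).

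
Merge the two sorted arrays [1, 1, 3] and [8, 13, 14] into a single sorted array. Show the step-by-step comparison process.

Merging process:

Compare 1 vs 8: take 1 from left. Merged: [1]
Compare 1 vs 8: take 1 from left. Merged: [1, 1]
Compare 3 vs 8: take 3 from left. Merged: [1, 1, 3]
Append remaining from right: [8, 13, 14]. Merged: [1, 1, 3, 8, 13, 14]

Final merged array: [1, 1, 3, 8, 13, 14]
Total comparisons: 3

The merged array is [1, 1, 3, 8, 13, 14], requiring 3 comparisons. The merge step runs in O(n) time where n is the total number of elements.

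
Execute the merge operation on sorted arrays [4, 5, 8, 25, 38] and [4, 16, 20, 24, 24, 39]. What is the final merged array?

Merging process:

Compare 4 vs 4: take 4 from left. Merged: [4]
Compare 5 vs 4: take 4 from right. Merged: [4, 4]
Compare 5 vs 16: take 5 from left. Merged: [4, 4, 5]
Compare 8 vs 16: take 8 from left. Merged: [4, 4, 5, 8]
Compare 25 vs 16: take 16 from right. Merged: [4, 4, 5, 8, 16]
Compare 25 vs 20: take 20 from right. Merged: [4, 4, 5, 8, 16, 20]
Compare 25 vs 24: take 24 from right. Merged: [4, 4, 5, 8, 16, 20, 24]
Compare 25 vs 24: take 24 from right. Merged: [4, 4, 5, 8, 16, 20, 24, 24]
Compare 25 vs 39: take 25 from left. Merged: [4, 4, 5, 8, 16, 20, 24, 24, 25]
Compare 38 vs 39: take 38 from left. Merged: [4, 4, 5, 8, 16, 20, 24, 24, 25, 38]
Append remaining from right: [39]. Merged: [4, 4, 5, 8, 16, 20, 24, 24, 25, 38, 39]

Final merged array: [4, 4, 5, 8, 16, 20, 24, 24, 25, 38, 39]
Total comparisons: 10

The merged array is [4, 4, 5, 8, 16, 20, 24, 24, 25, 38, 39], requiring 10 comparisons. The merge step runs in O(n) time where n is the total number of elements.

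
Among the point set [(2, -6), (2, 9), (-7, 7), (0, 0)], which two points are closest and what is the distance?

Computing all pairwise distances among 4 points:

d((2, -6), (2, 9)) = 15.0
d((2, -6), (-7, 7)) = 15.8114
d((2, -6), (0, 0)) = 6.3246 <-- minimum
d((2, 9), (-7, 7)) = 9.2195
d((2, 9), (0, 0)) = 9.2195
d((-7, 7), (0, 0)) = 9.8995

Closest pair: (2, -6) and (0, 0) with distance 6.3246

The closest pair is (2, -6) and (0, 0) with Euclidean distance 6.3246. For 4 points, brute-force pairwise comparison is shown above. For large n, the divide-and-conquer algorithm (sort by x, recurse on halves, check the dividing strip) achieves O(n log n).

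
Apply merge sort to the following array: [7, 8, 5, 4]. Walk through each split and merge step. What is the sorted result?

Merge sort trace:

Split: [7, 8, 5, 4] -> [7, 8] and [5, 4]
  Split: [7, 8] -> [7] and [8]
  Merge: [7] + [8] -> [7, 8]
  Split: [5, 4] -> [5] and [4]
  Merge: [5] + [4] -> [4, 5]
Merge: [7, 8] + [4, 5] -> [4, 5, 7, 8]

Final sorted array: [4, 5, 7, 8]

The merge sort proceeds by recursively splitting the array and merging sorted halves.
After all merges, the sorted array is [4, 5, 7, 8].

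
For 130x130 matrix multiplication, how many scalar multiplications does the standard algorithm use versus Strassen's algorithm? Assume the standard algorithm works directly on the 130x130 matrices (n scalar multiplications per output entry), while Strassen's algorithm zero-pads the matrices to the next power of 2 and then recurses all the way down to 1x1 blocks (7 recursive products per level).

Matrix multiplication for 130x130 matrices:

Strassen's algorithm requires power-of-2 dimensions. Pad 130x130 to 256x256 (next power of 2).

Standard algorithm: 130^3 = 2197000 multiplications
Strassen's algorithm: 7^(log2(256)) = 7^8 = 5764801 multiplications
Difference: 2197000 - 5764801 = -3567801 (Strassen uses MORE here due to padding overhead — for small or just-over-power-of-2 n, padding can outweigh the per-level savings)

Standard: 2197000 multiplications (130^3). Strassen: 5764801 multiplications (7^8, after padding to 256x256). Strassen reduces 8 recursive multiplications to 7 at each level.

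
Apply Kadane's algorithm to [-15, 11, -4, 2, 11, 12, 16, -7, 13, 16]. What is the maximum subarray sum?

Using Kadane's algorithm on [-15, 11, -4, 2, 11, 12, 16, -7, 13, 16]:

Scanning through the array:
Position 1 (value 11): max_ending_here = 11, max_so_far = 11
Position 2 (value -4): max_ending_here = 7, max_so_far = 11
Position 3 (value 2): max_ending_here = 9, max_so_far = 11
Position 4 (value 11): max_ending_here = 20, max_so_far = 20
Position 5 (value 12): max_ending_here = 32, max_so_far = 32
Position 6 (value 16): max_ending_here = 48, max_so_far = 48
Position 7 (value -7): max_ending_here = 41, max_so_far = 48
Position 8 (value 13): max_ending_here = 54, max_so_far = 54
Position 9 (value 16): max_ending_here = 70, max_so_far = 70

Maximum subarray: [11, -4, 2, 11, 12, 16, -7, 13, 16]
Maximum sum: 70

The maximum subarray is [11, -4, 2, 11, 12, 16, -7, 13, 16] with sum 70. This subarray runs from index 1 to index 9.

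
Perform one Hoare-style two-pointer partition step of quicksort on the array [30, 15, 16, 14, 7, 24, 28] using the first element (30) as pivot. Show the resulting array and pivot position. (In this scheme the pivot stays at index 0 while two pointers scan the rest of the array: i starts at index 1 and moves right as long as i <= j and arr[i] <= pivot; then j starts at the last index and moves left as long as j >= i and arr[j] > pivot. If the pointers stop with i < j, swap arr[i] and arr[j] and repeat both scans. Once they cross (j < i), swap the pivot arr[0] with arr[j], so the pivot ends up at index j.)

Hoare-style two-pointer partition with pivot = 30:

Initial array: [30, 15, 16, 14, 7, 24, 28]

Pointers start at i = 1, j = 6.
i ends at 7, j ends at 6: the pointers have crossed (j < i), so scanning stops.

Swap pivot arr[0] with arr[6] to place pivot at position 6: [28, 15, 16, 14, 7, 24, 30]
Pivot position: 6

After partitioning with pivot 30, the array becomes [28, 15, 16, 14, 7, 24, 30]. The pivot is placed at index 6. All elements to the left of the pivot are <= 30, and all elements to the right are > 30.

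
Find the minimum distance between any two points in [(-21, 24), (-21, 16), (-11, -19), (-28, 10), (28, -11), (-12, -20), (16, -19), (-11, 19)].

Computing all pairwise distances among 8 points:

d((-21, 24), (-21, 16)) = 8.0
d((-21, 24), (-11, -19)) = 44.1475
d((-21, 24), (-28, 10)) = 15.6525
d((-21, 24), (28, -11)) = 60.2163
d((-21, 24), (-12, -20)) = 44.911
d((-21, 24), (16, -19)) = 56.7274
d((-21, 24), (-11, 19)) = 11.1803
d((-21, 16), (-11, -19)) = 36.4005
d((-21, 16), (-28, 10)) = 9.2195
d((-21, 16), (28, -11)) = 55.9464
d((-21, 16), (-12, -20)) = 37.108
d((-21, 16), (16, -19)) = 50.9313
d((-21, 16), (-11, 19)) = 10.4403
d((-11, -19), (-28, 10)) = 33.6155
d((-11, -19), (28, -11)) = 39.8121
d((-11, -19), (-12, -20)) = 1.4142 <-- minimum
d((-11, -19), (16, -19)) = 27.0
d((-11, -19), (-11, 19)) = 38.0
d((-28, 10), (28, -11)) = 59.808
d((-28, 10), (-12, -20)) = 34.0
d((-28, 10), (16, -19)) = 52.6972
d((-28, 10), (-11, 19)) = 19.2354
d((28, -11), (-12, -20)) = 41.0
d((28, -11), (16, -19)) = 14.4222
d((28, -11), (-11, 19)) = 49.2037
d((-12, -20), (16, -19)) = 28.0179
d((-12, -20), (-11, 19)) = 39.0128
d((16, -19), (-11, 19)) = 46.6154

Closest pair: (-11, -19) and (-12, -20) with distance 1.4142

The closest pair is (-11, -19) and (-12, -20) with Euclidean distance 1.4142. For 8 points, brute-force pairwise comparison is shown above. For large n, the divide-and-conquer algorithm (sort by x, recurse on halves, check the dividing strip) achieves O(n log n).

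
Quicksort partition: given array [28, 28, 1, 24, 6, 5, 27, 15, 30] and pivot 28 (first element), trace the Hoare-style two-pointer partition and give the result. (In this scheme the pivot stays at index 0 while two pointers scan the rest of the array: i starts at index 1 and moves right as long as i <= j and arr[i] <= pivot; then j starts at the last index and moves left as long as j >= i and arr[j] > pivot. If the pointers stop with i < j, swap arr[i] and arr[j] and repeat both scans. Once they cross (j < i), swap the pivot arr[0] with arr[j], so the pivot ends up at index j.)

Hoare-style two-pointer partition with pivot = 28:

Initial array: [28, 28, 1, 24, 6, 5, 27, 15, 30]

Pointers start at i = 1, j = 8.
i ends at 8, j ends at 7: the pointers have crossed (j < i), so scanning stops.

Swap pivot arr[0] with arr[7] to place pivot at position 7: [15, 28, 1, 24, 6, 5, 27, 28, 30]
Pivot position: 7

After partitioning with pivot 28, the array becomes [15, 28, 1, 24, 6, 5, 27, 28, 30]. The pivot is placed at index 7. All elements to the left of the pivot are <= 28, and all elements to the right are > 28.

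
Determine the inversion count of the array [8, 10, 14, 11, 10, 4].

Finding inversions in [8, 10, 14, 11, 10, 4]:

(0, 5): arr[0]=8 > arr[5]=4
(1, 5): arr[1]=10 > arr[5]=4
(2, 3): arr[2]=14 > arr[3]=11
(2, 4): arr[2]=14 > arr[4]=10
(2, 5): arr[2]=14 > arr[5]=4
(3, 4): arr[3]=11 > arr[4]=10
(3, 5): arr[3]=11 > arr[5]=4
(4, 5): arr[4]=10 > arr[5]=4

Total inversions: 8

The array has 8 inversion(s): (0,5), (1,5), (2,3), (2,4), (2,5), (3,4), (3,5), (4,5). Each pair (i,j) satisfies i < j and arr[i] > arr[j].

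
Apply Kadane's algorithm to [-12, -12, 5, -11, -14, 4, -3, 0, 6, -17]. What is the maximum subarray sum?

Using Kadane's algorithm on [-12, -12, 5, -11, -14, 4, -3, 0, 6, -17]:

Scanning through the array:
Position 1 (value -12): max_ending_here = -12, max_so_far = -12
Position 2 (value 5): max_ending_here = 5, max_so_far = 5
Position 3 (value -11): max_ending_here = -6, max_so_far = 5
Position 4 (value -14): max_ending_here = -14, max_so_far = 5
Position 5 (value 4): max_ending_here = 4, max_so_far = 5
Position 6 (value -3): max_ending_here = 1, max_so_far = 5
Position 7 (value 0): max_ending_here = 1, max_so_far = 5
Position 8 (value 6): max_ending_here = 7, max_so_far = 7
Position 9 (value -17): max_ending_here = -10, max_so_far = 7

Maximum subarray: [4, -3, 0, 6]
Maximum sum: 7

The maximum subarray is [4, -3, 0, 6] with sum 7. This subarray runs from index 5 to index 8.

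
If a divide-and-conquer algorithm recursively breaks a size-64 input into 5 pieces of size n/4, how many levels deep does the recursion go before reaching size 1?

For divide and conquer with division factor 4:

Problem sizes at each level:
Level 0: 64
Level 1: 16
Level 2: 4
Level 3: 1

The root is level 0 and the size-1 base case is level 3 (the tree spans levels 0 through 3, i.e. 4 levels counting the root), so the depth is the number of divisions: log_4(64) = 3

The recursion tree depth is log_4(64) = 3. At each level, the problem size is divided by 4, so it takes 3 divisions to reduce to a base case of size 1. The algorithm makes 5 recursive calls at each level.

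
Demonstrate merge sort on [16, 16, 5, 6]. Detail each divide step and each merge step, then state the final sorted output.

Merge sort trace:

Split: [16, 16, 5, 6] -> [16, 16] and [5, 6]
  Split: [16, 16] -> [16] and [16]
  Merge: [16] + [16] -> [16, 16]
  Split: [5, 6] -> [5] and [6]
  Merge: [5] + [6] -> [5, 6]
Merge: [16, 16] + [5, 6] -> [5, 6, 16, 16]

Final sorted array: [5, 6, 16, 16]

The merge sort proceeds by recursively splitting the array and merging sorted halves.
After all merges, the sorted array is [5, 6, 16, 16].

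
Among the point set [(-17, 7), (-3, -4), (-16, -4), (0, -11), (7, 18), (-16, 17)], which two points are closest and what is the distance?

Computing all pairwise distances among 6 points:

d((-17, 7), (-3, -4)) = 17.8045
d((-17, 7), (-16, -4)) = 11.0454
d((-17, 7), (0, -11)) = 24.7588
d((-17, 7), (7, 18)) = 26.4008
d((-17, 7), (-16, 17)) = 10.0499
d((-3, -4), (-16, -4)) = 13.0
d((-3, -4), (0, -11)) = 7.6158 <-- minimum
d((-3, -4), (7, 18)) = 24.1661
d((-3, -4), (-16, 17)) = 24.6982
d((-16, -4), (0, -11)) = 17.4642
d((-16, -4), (7, 18)) = 31.8277
d((-16, -4), (-16, 17)) = 21.0
d((0, -11), (7, 18)) = 29.8329
d((0, -11), (-16, 17)) = 32.249
d((7, 18), (-16, 17)) = 23.0217

Closest pair: (-3, -4) and (0, -11) with distance 7.6158

The closest pair is (-3, -4) and (0, -11) with Euclidean distance 7.6158. For 6 points, brute-force pairwise comparison is shown above. For large n, the divide-and-conquer algorithm (sort by x, recurse on halves, check the dividing strip) achieves O(n log n).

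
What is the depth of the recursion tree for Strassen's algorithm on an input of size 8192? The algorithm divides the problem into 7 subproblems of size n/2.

For divide and conquer with division factor 2:

Problem sizes at each level:
Level 0: 8192
Level 1: 4096
Level 2: 2048
Level 3: 1024
Level 4: 512
Level 5: 256
Level 6: 128
Level 7: 64
Level 8: 32
Level 9: 16
Level 10: 8
Level 11: 4
Level 12: 2
Level 13: 1

The root is level 0 and the size-1 base case is level 13 (the tree spans levels 0 through 13, i.e. 14 levels counting the root), so the depth is the number of divisions: log_2(8192) = 13

The recursion tree depth is log_2(8192) = 13. At each level, the problem size is divided by 2, so it takes 13 divisions to reduce to a base case of size 1. The algorithm makes 7 recursive calls at each level.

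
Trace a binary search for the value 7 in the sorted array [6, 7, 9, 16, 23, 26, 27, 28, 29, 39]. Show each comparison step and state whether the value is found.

Binary search for 7 in [6, 7, 9, 16, 23, 26, 27, 28, 29, 39]:

lo=0, hi=9, mid=4, arr[mid]=23 -> 23 > 7, search left half
lo=0, hi=3, mid=1, arr[mid]=7 -> Found target at index 1!

Binary search finds 7 at index 1 after 2 comparisons. The search repeatedly halves the search space by comparing with the middle element.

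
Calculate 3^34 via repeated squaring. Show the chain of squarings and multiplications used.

Computing 3^34 by squaring (build up from 3^1; each line after the first costs one multiplication):

3^1 = 3
3^2 = (3^1)^2 = 3^2 = 9
3^4 = (3^2)^2 = 9^2 = 81
3^8 = (3^4)^2 = 81^2 = 6561
3^16 = (3^8)^2 = 6561^2 = 43046721
3^17 = 3 * 3^16 = 3 * 43046721 = 129140163
3^34 = (3^17)^2 = 129140163^2 = 16677181699666569

Result: 16677181699666569
Multiplications needed: 6 (6 lines after 3^1)

3^34 = 16677181699666569. Using exponentiation by squaring, this requires 6 multiplications. The key idea: if the exponent is even, square the half-power; if odd, multiply by the base once.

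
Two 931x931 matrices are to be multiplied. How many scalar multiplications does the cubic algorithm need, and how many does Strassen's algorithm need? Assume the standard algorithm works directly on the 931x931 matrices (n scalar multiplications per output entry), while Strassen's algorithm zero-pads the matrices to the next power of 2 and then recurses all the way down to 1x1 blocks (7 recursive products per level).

Matrix multiplication for 931x931 matrices:

Strassen's algorithm requires power-of-2 dimensions. Pad 931x931 to 1024x1024 (next power of 2).

Standard algorithm: 931^3 = 806954491 multiplications
Strassen's algorithm: 7^(log2(1024)) = 7^10 = 282475249 multiplications
Savings: 806954491 - 282475249 = 524479242 multiplications

Standard: 806954491 multiplications (931^3). Strassen: 282475249 multiplications (7^10, after padding to 1024x1024). Strassen reduces 8 recursive multiplications to 7 at each level.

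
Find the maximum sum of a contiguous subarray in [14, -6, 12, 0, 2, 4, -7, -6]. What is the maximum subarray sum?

Using Kadane's algorithm on [14, -6, 12, 0, 2, 4, -7, -6]:

Scanning through the array:
Position 1 (value -6): max_ending_here = 8, max_so_far = 14
Position 2 (value 12): max_ending_here = 20, max_so_far = 20
Position 3 (value 0): max_ending_here = 20, max_so_far = 20
Position 4 (value 2): max_ending_here = 22, max_so_far = 22
Position 5 (value 4): max_ending_here = 26, max_so_far = 26
Position 6 (value -7): max_ending_here = 19, max_so_far = 26
Position 7 (value -6): max_ending_here = 13, max_so_far = 26

Maximum subarray: [14, -6, 12, 0, 2, 4]
Maximum sum: 26

The maximum subarray is [14, -6, 12, 0, 2, 4] with sum 26. This subarray runs from index 0 to index 5.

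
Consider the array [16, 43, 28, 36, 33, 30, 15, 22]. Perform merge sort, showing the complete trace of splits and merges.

Merge sort trace:

Split: [16, 43, 28, 36, 33, 30, 15, 22] -> [16, 43, 28, 36] and [33, 30, 15, 22]
  Split: [16, 43, 28, 36] -> [16, 43] and [28, 36]
    Split: [16, 43] -> [16] and [43]
    Merge: [16] + [43] -> [16, 43]
    Split: [28, 36] -> [28] and [36]
    Merge: [28] + [36] -> [28, 36]
  Merge: [16, 43] + [28, 36] -> [16, 28, 36, 43]
  Split: [33, 30, 15, 22] -> [33, 30] and [15, 22]
    Split: [33, 30] -> [33] and [30]
    Merge: [33] + [30] -> [30, 33]
    Split: [15, 22] -> [15] and [22]
    Merge: [15] + [22] -> [15, 22]
  Merge: [30, 33] + [15, 22] -> [15, 22, 30, 33]
Merge: [16, 28, 36, 43] + [15, 22, 30, 33] -> [15, 16, 22, 28, 30, 33, 36, 43]

Final sorted array: [15, 16, 22, 28, 30, 33, 36, 43]

The merge sort proceeds by recursively splitting the array and merging sorted halves.
After all merges, the sorted array is [15, 16, 22, 28, 30, 33, 36, 43].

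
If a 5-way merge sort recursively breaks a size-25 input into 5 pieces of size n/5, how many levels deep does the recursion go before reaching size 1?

For divide and conquer with division factor 5:

Problem sizes at each level:
Level 0: 25
Level 1: 5
Level 2: 1

The root is level 0 and the size-1 base case is level 2 (the tree spans levels 0 through 2, i.e. 3 levels counting the root), so the depth is the number of divisions: log_5(25) = 2

The recursion tree depth is log_5(25) = 2. At each level, the problem size is divided by 5, so it takes 2 divisions to reduce to a base case of size 1. The algorithm makes 5 recursive calls at each level.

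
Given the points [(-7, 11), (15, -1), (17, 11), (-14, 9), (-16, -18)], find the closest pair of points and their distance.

Computing all pairwise distances among 5 points:

d((-7, 11), (15, -1)) = 25.0599
d((-7, 11), (17, 11)) = 24.0
d((-7, 11), (-14, 9)) = 7.2801 <-- minimum
d((-7, 11), (-16, -18)) = 30.3645
d((15, -1), (17, 11)) = 12.1655
d((15, -1), (-14, 9)) = 30.6757
d((15, -1), (-16, -18)) = 35.3553
d((17, 11), (-14, 9)) = 31.0644
d((17, 11), (-16, -18)) = 43.9318
d((-14, 9), (-16, -18)) = 27.074

Closest pair: (-7, 11) and (-14, 9) with distance 7.2801

The closest pair is (-7, 11) and (-14, 9) with Euclidean distance 7.2801. For 5 points, brute-force pairwise comparison is shown above. For large n, the divide-and-conquer algorithm (sort by x, recurse on halves, check the dividing strip) achieves O(n log n).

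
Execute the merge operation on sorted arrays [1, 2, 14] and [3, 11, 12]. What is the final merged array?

Merging process:

Compare 1 vs 3: take 1 from left. Merged: [1]
Compare 2 vs 3: take 2 from left. Merged: [1, 2]
Compare 14 vs 3: take 3 from right. Merged: [1, 2, 3]
Compare 14 vs 11: take 11 from right. Merged: [1, 2, 3, 11]
Compare 14 vs 12: take 12 from right. Merged: [1, 2, 3, 11, 12]
Append remaining from left: [14]. Merged: [1, 2, 3, 11, 12, 14]

Final merged array: [1, 2, 3, 11, 12, 14]
Total comparisons: 5

The merged array is [1, 2, 3, 11, 12, 14], requiring 5 comparisons. The merge step runs in O(n) time where n is the total number of elements.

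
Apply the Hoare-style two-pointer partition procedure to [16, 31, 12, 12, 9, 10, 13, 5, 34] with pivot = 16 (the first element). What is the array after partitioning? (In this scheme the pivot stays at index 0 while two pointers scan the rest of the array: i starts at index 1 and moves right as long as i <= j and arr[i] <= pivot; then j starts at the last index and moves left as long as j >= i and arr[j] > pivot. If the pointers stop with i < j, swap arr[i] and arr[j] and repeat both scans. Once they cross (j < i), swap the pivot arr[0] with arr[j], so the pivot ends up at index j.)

Hoare-style two-pointer partition with pivot = 16:

Initial array: [16, 31, 12, 12, 9, 10, 13, 5, 34]

Pointers start at i = 1, j = 8.
i stops at index 1 (arr[1]=31 > 16), j stops at index 7 (arr[7]=5 <= 16): swap arr[1] and arr[7], array becomes [16, 5, 12, 12, 9, 10, 13, 31, 34]
i ends at 7, j ends at 6: the pointers have crossed (j < i), so scanning stops.

Swap pivot arr[0] with arr[6] to place pivot at position 6: [13, 5, 12, 12, 9, 10, 16, 31, 34]
Pivot position: 6

After partitioning with pivot 16, the array becomes [13, 5, 12, 12, 9, 10, 16, 31, 34]. The pivot is placed at index 6. All elements to the left of the pivot are <= 16, and all elements to the right are > 16.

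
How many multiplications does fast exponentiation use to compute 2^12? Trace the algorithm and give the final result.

Computing 2^12 by squaring (build up from 2^1; each line after the first costs one multiplication):

2^1 = 2
2^2 = (2^1)^2 = 2^2 = 4
2^3 = 2 * 2^2 = 2 * 4 = 8
2^6 = (2^3)^2 = 8^2 = 64
2^12 = (2^6)^2 = 64^2 = 4096

Result: 4096
Multiplications needed: 4 (4 lines after 2^1)

2^12 = 4096. Using exponentiation by squaring, this requires 4 multiplications. The key idea: if the exponent is even, square the half-power; if odd, multiply by the base once.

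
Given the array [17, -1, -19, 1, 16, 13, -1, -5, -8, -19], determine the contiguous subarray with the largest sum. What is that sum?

Using Kadane's algorithm on [17, -1, -19, 1, 16, 13, -1, -5, -8, -19]:

Scanning through the array:
Position 1 (value -1): max_ending_here = 16, max_so_far = 17
Position 2 (value -19): max_ending_here = -3, max_so_far = 17
Position 3 (value 1): max_ending_here = 1, max_so_far = 17
Position 4 (value 16): max_ending_here = 17, max_so_far = 17
Position 5 (value 13): max_ending_here = 30, max_so_far = 30
Position 6 (value -1): max_ending_here = 29, max_so_far = 30
Position 7 (value -5): max_ending_here = 24, max_so_far = 30
Position 8 (value -8): max_ending_here = 16, max_so_far = 30
Position 9 (value -19): max_ending_here = -3, max_so_far = 30

Maximum subarray: [1, 16, 13]
Maximum sum: 30

The maximum subarray is [1, 16, 13] with sum 30. This subarray runs from index 3 to index 5.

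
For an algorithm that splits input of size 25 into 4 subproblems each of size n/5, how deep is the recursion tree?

For divide and conquer with division factor 5:

Problem sizes at each level:
Level 0: 25
Level 1: 5
Level 2: 1

The root is level 0 and the size-1 base case is level 2 (the tree spans levels 0 through 2, i.e. 3 levels counting the root), so the depth is the number of divisions: log_5(25) = 2

The recursion tree depth is log_5(25) = 2. At each level, the problem size is divided by 5, so it takes 2 divisions to reduce to a base case of size 1. The algorithm makes 4 recursive calls at each level.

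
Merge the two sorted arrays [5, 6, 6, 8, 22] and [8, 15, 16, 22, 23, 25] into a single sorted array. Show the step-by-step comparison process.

Merging process:

Compare 5 vs 8: take 5 from left. Merged: [5]
Compare 6 vs 8: take 6 from left. Merged: [5, 6]
Compare 6 vs 8: take 6 from left. Merged: [5, 6, 6]
Compare 8 vs 8: take 8 from left. Merged: [5, 6, 6, 8]
Compare 22 vs 8: take 8 from right. Merged: [5, 6, 6, 8, 8]
Compare 22 vs 15: take 15 from right. Merged: [5, 6, 6, 8, 8, 15]
Compare 22 vs 16: take 16 from right. Merged: [5, 6, 6, 8, 8, 15, 16]
Compare 22 vs 22: take 22 from left. Merged: [5, 6, 6, 8, 8, 15, 16, 22]
Append remaining from right: [22, 23, 25]. Merged: [5, 6, 6, 8, 8, 15, 16, 22, 22, 23, 25]

Final merged array: [5, 6, 6, 8, 8, 15, 16, 22, 22, 23, 25]
Total comparisons: 8

The merged array is [5, 6, 6, 8, 8, 15, 16, 22, 22, 23, 25], requiring 8 comparisons. The merge step runs in O(n) time where n is the total number of elements.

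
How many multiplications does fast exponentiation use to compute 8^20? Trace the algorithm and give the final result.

Computing 8^20 by squaring (build up from 8^1; each line after the first costs one multiplication):

8^1 = 8
8^2 = (8^1)^2 = 8^2 = 64
8^4 = (8^2)^2 = 64^2 = 4096
8^5 = 8 * 8^4 = 8 * 4096 = 32768
8^10 = (8^5)^2 = 32768^2 = 1073741824
8^20 = (8^10)^2 = 1073741824^2 = 1152921504606846976

Result: 1152921504606846976
Multiplications needed: 5 (5 lines after 8^1)

8^20 = 1152921504606846976. Using exponentiation by squaring, this requires 5 multiplications. The key idea: if the exponent is even, square the half-power; if odd, multiply by the base once.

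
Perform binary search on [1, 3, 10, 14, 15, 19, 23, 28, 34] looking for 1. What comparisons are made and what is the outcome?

Binary search for 1 in [1, 3, 10, 14, 15, 19, 23, 28, 34]:

lo=0, hi=8, mid=4, arr[mid]=15 -> 15 > 1, search left half
lo=0, hi=3, mid=1, arr[mid]=3 -> 3 > 1, search left half
lo=0, hi=0, mid=0, arr[mid]=1 -> Found target at index 0!

Binary search finds 1 at index 0 after 3 comparisons. The search repeatedly halves the search space by comparing with the middle element.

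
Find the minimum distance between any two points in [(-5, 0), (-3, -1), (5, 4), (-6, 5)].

Computing all pairwise distances among 4 points:

d((-5, 0), (-3, -1)) = 2.2361 <-- minimum
d((-5, 0), (5, 4)) = 10.7703
d((-5, 0), (-6, 5)) = 5.099
d((-3, -1), (5, 4)) = 9.434
d((-3, -1), (-6, 5)) = 6.7082
d((5, 4), (-6, 5)) = 11.0454

Closest pair: (-5, 0) and (-3, -1) with distance 2.2361

The closest pair is (-5, 0) and (-3, -1) with Euclidean distance 2.2361. For 4 points, brute-force pairwise comparison is shown above. For large n, the divide-and-conquer algorithm (sort by x, recurse on halves, check the dividing strip) achieves O(n log n).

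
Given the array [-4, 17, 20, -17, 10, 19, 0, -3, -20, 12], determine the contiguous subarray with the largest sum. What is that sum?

Using Kadane's algorithm on [-4, 17, 20, -17, 10, 19, 0, -3, -20, 12]:

Scanning through the array:
Position 1 (value 17): max_ending_here = 17, max_so_far = 17
Position 2 (value 20): max_ending_here = 37, max_so_far = 37
Position 3 (value -17): max_ending_here = 20, max_so_far = 37
Position 4 (value 10): max_ending_here = 30, max_so_far = 37
Position 5 (value 19): max_ending_here = 49, max_so_far = 49
Position 6 (value 0): max_ending_here = 49, max_so_far = 49
Position 7 (value -3): max_ending_here = 46, max_so_far = 49
Position 8 (value -20): max_ending_here = 26, max_so_far = 49
Position 9 (value 12): max_ending_here = 38, max_so_far = 49

Maximum subarray: [17, 20, -17, 10, 19]
Maximum sum: 49

The maximum subarray is [17, 20, -17, 10, 19] with sum 49. This subarray runs from index 1 to index 5.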